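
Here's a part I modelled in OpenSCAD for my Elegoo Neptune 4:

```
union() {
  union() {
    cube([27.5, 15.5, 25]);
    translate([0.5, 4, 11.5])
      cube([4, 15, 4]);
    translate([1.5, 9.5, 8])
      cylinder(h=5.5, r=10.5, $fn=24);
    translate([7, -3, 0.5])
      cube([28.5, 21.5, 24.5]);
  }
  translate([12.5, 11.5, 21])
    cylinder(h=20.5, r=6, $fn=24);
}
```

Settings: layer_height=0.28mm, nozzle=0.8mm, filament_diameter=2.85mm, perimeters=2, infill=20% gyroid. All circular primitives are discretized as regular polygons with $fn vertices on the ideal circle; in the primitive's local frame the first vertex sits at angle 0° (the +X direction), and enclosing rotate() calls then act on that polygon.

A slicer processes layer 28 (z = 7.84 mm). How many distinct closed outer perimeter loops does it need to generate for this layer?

At z = 7.84 mm: the cube (footprint 27.5×15.5) is included at this height; the cube at (0.5, 4) does not reach this height (z outside [11.5, 15.5]); the cylinder at (1.5, 9.5) is not intersected at this z (z outside [8, 13.5]); the cube at (7, -3) (footprint 28.5×21.5) is included at this height; Merging all regions: the regions partially overlap (shared area 317.75 mm²), so overlapping operands fuse into one piece — 1 connected region; the cylinder at (12.5, 11.5) is not intersected at this z (z outside [21, 41.5]); Taking the union: only that combined region is present, so the union is just that shape — 1 connected region. The result has 1 disconnected region.

1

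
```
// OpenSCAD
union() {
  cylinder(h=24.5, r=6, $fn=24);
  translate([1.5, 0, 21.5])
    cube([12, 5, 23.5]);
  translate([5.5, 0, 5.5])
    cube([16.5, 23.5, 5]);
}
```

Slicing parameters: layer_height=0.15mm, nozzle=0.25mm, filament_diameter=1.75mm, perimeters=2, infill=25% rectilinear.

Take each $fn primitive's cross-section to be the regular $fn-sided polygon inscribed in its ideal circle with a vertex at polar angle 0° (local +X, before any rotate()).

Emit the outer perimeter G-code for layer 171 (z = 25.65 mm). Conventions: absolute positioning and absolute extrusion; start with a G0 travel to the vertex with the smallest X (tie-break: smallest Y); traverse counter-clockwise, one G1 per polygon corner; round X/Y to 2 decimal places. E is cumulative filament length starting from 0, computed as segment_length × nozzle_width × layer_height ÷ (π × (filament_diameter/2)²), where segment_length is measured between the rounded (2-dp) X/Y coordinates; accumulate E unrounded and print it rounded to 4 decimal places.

At z = 25.65 mm: the cylinder is not intersected at this z (z outside [0, 24.5]); the 12×5 cube at (1.5, 0) contributes its full rectangle; the cube at (5.5, 0) does not reach this height (z outside [5.5, 10.5]); Taking the union: only the 12×5 cube at (1.5, 0) is present, so the union is just that shape — 1 connected region. The outline is a single polygon with 4 vertices. Extrusion per mm of travel: 0.25 × 0.15 / (π × 0.875²) = 0.015591. Accumulating E over each segment gives final E = 0.5301.

G0 X1.50 Y0.00 Z25.65
G1 X13.50 Y0.00 E0.1871
G1 X13.50 Y5.00 E0.2650
G1 X1.50 Y5.00 E0.4521
G1 X1.50 Y0.00 E0.5301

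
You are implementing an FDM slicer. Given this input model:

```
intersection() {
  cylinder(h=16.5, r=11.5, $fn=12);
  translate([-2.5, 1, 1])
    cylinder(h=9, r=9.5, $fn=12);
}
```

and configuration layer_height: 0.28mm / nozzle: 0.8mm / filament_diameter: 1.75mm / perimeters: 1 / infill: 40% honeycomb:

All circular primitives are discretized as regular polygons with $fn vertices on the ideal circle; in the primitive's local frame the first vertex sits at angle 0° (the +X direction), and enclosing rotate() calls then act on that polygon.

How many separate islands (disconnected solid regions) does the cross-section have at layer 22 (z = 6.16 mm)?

At z = 6.16 mm: the r=11.5 cylinder gives a regular 12-gon of circumradius 11.5 (constant along its height); the r=9.5 cylinder at (-2.5, 1) gives a regular 12-gon of circumradius 9.5 (constant along its height); After intersecting: the r=9.5 cylinder at (-2.5, 1) partially overlaps the r=11.5 cylinder; clipping to the common part keeps 262.92 mm² — 1 connected region. Overall, the cross-section is a single solid region. Island count = 1.

1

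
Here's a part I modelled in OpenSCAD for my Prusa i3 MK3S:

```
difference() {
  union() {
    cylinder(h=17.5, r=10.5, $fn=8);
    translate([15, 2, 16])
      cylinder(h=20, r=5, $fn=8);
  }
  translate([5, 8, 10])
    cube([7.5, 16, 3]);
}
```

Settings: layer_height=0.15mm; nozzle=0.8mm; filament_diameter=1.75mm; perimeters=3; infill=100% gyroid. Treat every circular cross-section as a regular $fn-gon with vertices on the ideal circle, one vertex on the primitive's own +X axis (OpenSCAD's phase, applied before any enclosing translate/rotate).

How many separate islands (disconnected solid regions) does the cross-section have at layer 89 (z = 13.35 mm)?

1

At z = 13.35 mm: the r=10.5 cylinder contributes a regular 8-gon of circumradius 10.5; the cylinder at (15, 2) is not intersected at this z (z outside [16, 36]); Taking the union: only the r=10.5 cylinder is present, so the union is just that shape — 1 connected region; the cube at (5, 8) does not reach this height (z outside [10, 13]); Taking the first minus the rest: none of the subtracted shapes is present at this height, so the result so far is unchanged — 1 connected region. Overall, the cross-section is a single solid region. Island count = 1.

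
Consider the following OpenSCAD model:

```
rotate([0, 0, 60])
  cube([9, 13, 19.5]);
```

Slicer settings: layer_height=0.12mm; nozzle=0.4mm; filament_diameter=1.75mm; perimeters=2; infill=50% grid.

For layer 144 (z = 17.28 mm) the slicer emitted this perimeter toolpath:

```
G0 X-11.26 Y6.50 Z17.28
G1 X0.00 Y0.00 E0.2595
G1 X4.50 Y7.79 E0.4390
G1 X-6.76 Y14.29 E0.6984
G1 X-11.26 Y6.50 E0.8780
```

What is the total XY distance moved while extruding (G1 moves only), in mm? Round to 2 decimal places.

44.00 mm

Sum the Euclidean lengths of each G1 segment: total = 44.00 mm.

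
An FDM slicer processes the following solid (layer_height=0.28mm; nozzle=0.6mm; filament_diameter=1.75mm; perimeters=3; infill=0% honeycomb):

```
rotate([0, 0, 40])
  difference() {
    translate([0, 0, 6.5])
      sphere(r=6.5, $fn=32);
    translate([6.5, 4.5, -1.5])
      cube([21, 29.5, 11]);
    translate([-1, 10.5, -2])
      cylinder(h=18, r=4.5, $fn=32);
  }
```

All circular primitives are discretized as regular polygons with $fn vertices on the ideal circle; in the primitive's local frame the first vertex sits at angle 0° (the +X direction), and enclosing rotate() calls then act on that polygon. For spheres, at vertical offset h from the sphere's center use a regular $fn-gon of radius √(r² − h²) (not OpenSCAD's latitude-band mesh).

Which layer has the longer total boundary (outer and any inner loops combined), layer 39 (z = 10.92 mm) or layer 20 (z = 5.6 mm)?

Layer 39 (z = 10.92): the r=6.5 sphere slices to a regular 32-gon of circumradius 4.766 (√(r²−h²) with h=4.42 from center) (perimeter = 2·32·4.766·sin(180°/32) = 29.90 mm); the cube at (6.5, 4.5) does not reach this height (z outside [-1.5, 9.5]); the r=4.5 cylinder at (-1, 10.5) contributes a regular 32-gon of circumradius 4.5 (perimeter = 2·32·4.500·sin(180°/32) = 28.23 mm); Taking the first minus the rest: starting from the r=6.5 sphere, the r=4.5 cylinder at (-1, 10.5) misses the remaining region (no effect) — boundary = 29.90 mm; (whole slice rotated 40° about Z — lengths, areas and connectivity unchanged). So its perimeter = 29.90 mm. Layer 20 (z = 5.6): the sphere: section is a regular 32-gon, circumradius = √(r²−h²) = √(6.5²−0.9²) = 6.437 (perimeter = 2·32·6.437·sin(180°/32) = 40.38 mm); the 21×29.5 cube at (6.5, 4.5) contributes its full rectangle (perimeter 101.00 mm); the r=4.5 cylinder at (-1, 10.5) gives a regular 32-gon of circumradius 4.5 (constant along its height) (perimeter = 2·32·4.500·sin(180°/32) = 28.23 mm); Taking the first minus the rest: starting from the r=6.5 sphere, the 21×29.5 cube at (6.5, 4.5) misses the remaining region (no effect); the r=4.5 cylinder at (-1, 10.5) partially overlaps it — only the 0.64 mm² overlap (of its 63.21 mm²) is removed, clipping the outline — boundary = 40.40 mm; (whole slice rotated 40° about Z — lengths, areas and connectivity unchanged). So its perimeter = 40.40 mm. Layer 20 is larger (40.40 vs 29.90 mm).

layer 20 (z = 5.6 mm)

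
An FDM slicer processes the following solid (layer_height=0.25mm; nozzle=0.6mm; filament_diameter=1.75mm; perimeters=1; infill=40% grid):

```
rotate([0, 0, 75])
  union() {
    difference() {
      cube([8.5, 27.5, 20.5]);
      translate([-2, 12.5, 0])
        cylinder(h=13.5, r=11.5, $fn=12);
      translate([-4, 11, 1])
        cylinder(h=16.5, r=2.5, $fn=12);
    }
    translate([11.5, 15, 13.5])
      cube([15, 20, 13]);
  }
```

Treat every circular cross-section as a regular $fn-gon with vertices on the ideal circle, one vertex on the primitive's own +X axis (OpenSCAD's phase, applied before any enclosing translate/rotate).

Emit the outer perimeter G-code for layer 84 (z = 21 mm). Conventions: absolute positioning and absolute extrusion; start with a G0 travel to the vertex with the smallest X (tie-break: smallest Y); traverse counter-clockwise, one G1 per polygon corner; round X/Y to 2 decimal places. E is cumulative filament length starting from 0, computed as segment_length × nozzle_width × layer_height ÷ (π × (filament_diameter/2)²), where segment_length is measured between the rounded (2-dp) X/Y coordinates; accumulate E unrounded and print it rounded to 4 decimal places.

At z = 21 mm: the cube does not reach this height (z outside [0, 20.5]); the cylinder at (-2, 12.5) is not intersected at this z (z outside [0, 13.5]); the cylinder at (-4, 11) is absent (z outside [1, 17.5]); Subtracting the remaining from the first: the first operand is absent here, so nothing remains; the 15×20 cube at (11.5, 15) contributes its full rectangle; Taking the union: only the 15×20 cube at (11.5, 15) is present, so the union is just that shape — 1 connected region; (whole slice rotated 75° about Z — lengths, areas and connectivity unchanged). The outline is a single polygon with 4 vertices. Extrusion per mm of travel: 0.6 × 0.25 / (π × 0.875²) = 0.062363. Accumulating E over each segment gives final E = 4.3657.

G0 X-30.83 Y20.17 Z21.00
G1 X-11.51 Y14.99 E1.2474
G1 X-7.63 Y29.48 E2.1829
G1 X-26.95 Y34.66 E3.4303
G1 X-30.83 Y20.17 E4.3657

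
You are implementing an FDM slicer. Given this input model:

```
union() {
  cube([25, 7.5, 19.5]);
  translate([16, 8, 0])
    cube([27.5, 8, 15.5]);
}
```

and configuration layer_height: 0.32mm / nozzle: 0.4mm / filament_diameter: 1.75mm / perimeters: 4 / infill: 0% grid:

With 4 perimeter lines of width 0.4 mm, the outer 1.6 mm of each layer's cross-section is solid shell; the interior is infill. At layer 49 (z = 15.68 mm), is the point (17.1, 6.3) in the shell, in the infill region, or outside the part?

shell

At z = 15.68 mm: the cube is present — its section is the full 25×7.5 rectangle; the cube at (16, 8) is absent (z outside [0, 15.5]); Taking the union: only the 25×7.5 cube is present, so the union is just that shape — 1 connected region. Overall, the cross-section is a single solid region. The nearest boundary edge runs (25.00, 7.50)→(0.00, 7.50); distance from the point to it = 1.20 mm. The point is inside the cross-section, 1.20 mm from the nearest boundary — within the 1.6 mm shell band (4 × 0.4).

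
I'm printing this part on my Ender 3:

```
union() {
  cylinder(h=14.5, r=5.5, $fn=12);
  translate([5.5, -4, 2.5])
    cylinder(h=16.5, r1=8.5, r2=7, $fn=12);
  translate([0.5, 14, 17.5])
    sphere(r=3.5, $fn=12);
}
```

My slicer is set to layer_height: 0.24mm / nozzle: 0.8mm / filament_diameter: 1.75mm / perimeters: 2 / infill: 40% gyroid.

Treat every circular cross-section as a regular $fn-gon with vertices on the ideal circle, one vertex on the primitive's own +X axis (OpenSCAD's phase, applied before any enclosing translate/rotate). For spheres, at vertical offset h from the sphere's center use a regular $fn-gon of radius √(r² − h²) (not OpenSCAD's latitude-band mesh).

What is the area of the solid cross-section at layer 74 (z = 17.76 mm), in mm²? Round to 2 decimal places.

188.32 mm²

At z = 17.76 mm: the cylinder is not intersected at this z (z outside [0, 14.5]); the cone at (5.5, -4) (r1=8.5→r2=7) has section circumradius 7.113 here — a regular 12-gon (area = (12/2)·7.113²·sin(360°/12) = 151.77 mm²); the r=3.5 sphere at (0.5, 14) slices to a regular 12-gon of circumradius 3.490 (√(r²−h²) with h=0.26 from center) (area = (12/2)·3.490²·sin(360°/12) = 36.55 mm²); Merging all regions: the 2 present regions are separate (no shared area or edge), so areas and boundary lengths simply add and each stays a separate island — area = 188.32 mm². Overall, the cross-section has 2 separate islands. Net area = 188.32 mm².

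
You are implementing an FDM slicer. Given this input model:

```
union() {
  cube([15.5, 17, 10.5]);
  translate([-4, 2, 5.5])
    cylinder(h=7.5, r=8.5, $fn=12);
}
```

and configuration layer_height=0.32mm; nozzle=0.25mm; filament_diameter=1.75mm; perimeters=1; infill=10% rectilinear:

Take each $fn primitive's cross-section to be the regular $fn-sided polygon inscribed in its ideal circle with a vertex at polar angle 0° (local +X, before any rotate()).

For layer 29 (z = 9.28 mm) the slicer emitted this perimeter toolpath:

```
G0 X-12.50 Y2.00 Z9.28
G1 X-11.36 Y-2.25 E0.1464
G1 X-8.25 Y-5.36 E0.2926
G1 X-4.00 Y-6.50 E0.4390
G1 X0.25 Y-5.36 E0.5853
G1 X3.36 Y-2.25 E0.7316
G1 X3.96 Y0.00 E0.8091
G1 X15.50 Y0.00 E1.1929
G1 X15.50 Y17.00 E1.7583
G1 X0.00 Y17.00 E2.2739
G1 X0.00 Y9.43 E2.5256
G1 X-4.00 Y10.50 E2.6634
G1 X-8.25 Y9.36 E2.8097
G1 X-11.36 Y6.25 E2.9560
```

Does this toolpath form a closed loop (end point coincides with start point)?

Start point (G0): (-12.50, 2.00). End point (last G1): the path does not return to the start — open.

no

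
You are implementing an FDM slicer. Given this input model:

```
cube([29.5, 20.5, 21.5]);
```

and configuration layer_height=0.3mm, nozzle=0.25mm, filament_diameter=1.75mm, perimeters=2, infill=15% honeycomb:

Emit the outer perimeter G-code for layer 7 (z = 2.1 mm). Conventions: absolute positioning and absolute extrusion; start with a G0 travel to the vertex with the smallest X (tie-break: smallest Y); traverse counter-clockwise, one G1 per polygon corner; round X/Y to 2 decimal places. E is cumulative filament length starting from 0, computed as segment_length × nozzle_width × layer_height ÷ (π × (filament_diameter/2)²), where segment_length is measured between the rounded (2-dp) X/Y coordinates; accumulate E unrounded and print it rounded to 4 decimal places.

At z = 2.1 mm: the cube (footprint 29.5×20.5) is included at this height. The outline is a single polygon with 4 vertices. Extrusion per mm of travel: 0.25 × 0.3 / (π × 0.875²) = 0.031181. Accumulating E over each segment gives final E = 3.1181.

G0 X0.00 Y0.00 Z2.10
G1 X29.50 Y0.00 E0.9199
G1 X29.50 Y20.50 E1.5591
G1 X0.00 Y20.50 E2.4789
G1 X0.00 Y0.00 E3.1181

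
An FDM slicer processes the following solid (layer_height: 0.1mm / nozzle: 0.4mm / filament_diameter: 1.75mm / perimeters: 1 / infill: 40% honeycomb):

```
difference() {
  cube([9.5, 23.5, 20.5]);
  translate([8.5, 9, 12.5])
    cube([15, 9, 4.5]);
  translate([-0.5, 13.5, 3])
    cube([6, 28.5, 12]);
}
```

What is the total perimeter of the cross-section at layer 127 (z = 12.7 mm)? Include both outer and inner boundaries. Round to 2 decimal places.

68.00 mm

At z = 12.7 mm: the 9.5×23.5 cube contributes its full rectangle (perimeter 66.00 mm); the cube at (8.5, 9) (footprint 15×9) is included at this height (perimeter 48.00 mm); the cube at (-0.5, 13.5) is present — its section is the full 6×28.5 rectangle (perimeter 69.00 mm); Subtracting the remaining from the first: starting from the 9.5×23.5 cube, the 15×9 cube at (8.5, 9) partially overlaps it — only the 9.00 mm² overlap (of its 135.00 mm²) is removed, clipping the outline; the 6×28.5 cube at (-0.5, 13.5) partially overlaps it — only the 55.00 mm² overlap (of its 171.00 mm²) is removed, clipping the outline — boundary = 68.00 mm. Overall, the cross-section is a single solid region. Total boundary length (outer) = 68.00 mm.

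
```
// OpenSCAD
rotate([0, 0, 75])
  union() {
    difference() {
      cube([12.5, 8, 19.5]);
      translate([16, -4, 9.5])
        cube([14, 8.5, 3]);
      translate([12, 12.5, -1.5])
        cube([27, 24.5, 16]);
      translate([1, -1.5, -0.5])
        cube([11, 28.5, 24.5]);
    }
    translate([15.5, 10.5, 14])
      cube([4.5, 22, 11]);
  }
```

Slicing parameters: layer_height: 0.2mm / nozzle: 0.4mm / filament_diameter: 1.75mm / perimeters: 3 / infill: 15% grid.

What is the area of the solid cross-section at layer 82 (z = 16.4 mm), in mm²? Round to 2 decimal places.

111.00 mm²

At z = 16.4 mm: the 12.5×8 cube contributes its full rectangle (area 100.00 mm²); the cube at (16, -4) does not reach this height (z outside [9.5, 12.5]); the cube at (12, 12.5) does not reach this height (z outside [-1.5, 14.5]); the cube at (1, -1.5) (footprint 11×28.5) is included at this height (area 313.50 mm²); Subtracting the remaining from the first: starting from the 12.5×8 cube (100.00 mm²), the 11×28.5 cube at (1, -1.5) partially overlaps it — only the 88.00 mm² overlap (of its 313.50 mm²) is removed, clipping the outline — area = 12.00 mm²; the cube at (15.5, 10.5) is present — its section is the full 4.5×22 rectangle (area 99.00 mm²); Taking the union: the 2 present regions are separate (no shared area or edge), so areas and boundary lengths simply add and each stays a separate island — area = 111.00 mm²; (whole slice rotated 75° about Z — lengths, areas and connectivity unchanged). Overall, the cross-section has 3 separate islands. Net area = 111.00 mm².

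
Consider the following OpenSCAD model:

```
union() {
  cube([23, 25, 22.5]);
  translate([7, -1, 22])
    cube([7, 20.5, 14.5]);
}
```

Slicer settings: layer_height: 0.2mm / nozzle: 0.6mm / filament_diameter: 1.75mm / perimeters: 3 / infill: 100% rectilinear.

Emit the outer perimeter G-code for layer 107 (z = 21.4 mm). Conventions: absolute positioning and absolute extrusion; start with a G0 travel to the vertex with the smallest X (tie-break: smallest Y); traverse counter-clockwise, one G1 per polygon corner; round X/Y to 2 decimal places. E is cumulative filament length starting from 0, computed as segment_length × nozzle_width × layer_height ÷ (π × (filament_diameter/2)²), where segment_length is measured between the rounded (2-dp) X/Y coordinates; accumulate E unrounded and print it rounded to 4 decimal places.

G0 X0.00 Y0.00 Z21.40
G1 X23.00 Y0.00 E1.1475
G1 X23.00 Y25.00 E2.3947
G1 X0.00 Y25.00 E3.5422
G1 X0.00 Y0.00 E4.7895

At z = 21.4 mm: the cube (footprint 23×25) is included at this height; the cube at (7, -1) is not intersected at this z (z outside [22, 36.5]); Combining (union): only the 23×25 cube is present, so the union is just that shape — 1 connected region. The outline is a single polygon with 4 vertices. Extrusion per mm of travel: 0.6 × 0.2 / (π × 0.875²) = 0.049890. Accumulating E over each segment gives final E = 4.7895.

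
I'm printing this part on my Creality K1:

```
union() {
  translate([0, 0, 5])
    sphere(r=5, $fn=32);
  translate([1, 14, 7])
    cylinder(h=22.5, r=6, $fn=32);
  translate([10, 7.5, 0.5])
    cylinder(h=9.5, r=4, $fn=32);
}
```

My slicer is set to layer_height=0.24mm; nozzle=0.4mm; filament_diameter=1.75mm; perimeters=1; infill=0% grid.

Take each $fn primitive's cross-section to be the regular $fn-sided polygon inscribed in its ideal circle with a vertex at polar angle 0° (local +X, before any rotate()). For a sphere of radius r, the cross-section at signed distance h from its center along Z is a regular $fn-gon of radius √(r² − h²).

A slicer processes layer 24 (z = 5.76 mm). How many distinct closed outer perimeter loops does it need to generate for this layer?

At z = 5.76 mm: the r=5 sphere slices to a regular 32-gon of circumradius 4.942 (√(r²−h²) with h=0.76 from center); the cylinder at (1, 14) is absent (z outside [7, 29.5]); the r=4 cylinder at (10, 7.5) contributes a regular 32-gon of circumradius 4; Taking the union: the 2 present regions are separate (no shared area or edge), so areas and boundary lengths simply add and each stays a separate island — 2 connected regions. The result has 2 disconnected regions.

2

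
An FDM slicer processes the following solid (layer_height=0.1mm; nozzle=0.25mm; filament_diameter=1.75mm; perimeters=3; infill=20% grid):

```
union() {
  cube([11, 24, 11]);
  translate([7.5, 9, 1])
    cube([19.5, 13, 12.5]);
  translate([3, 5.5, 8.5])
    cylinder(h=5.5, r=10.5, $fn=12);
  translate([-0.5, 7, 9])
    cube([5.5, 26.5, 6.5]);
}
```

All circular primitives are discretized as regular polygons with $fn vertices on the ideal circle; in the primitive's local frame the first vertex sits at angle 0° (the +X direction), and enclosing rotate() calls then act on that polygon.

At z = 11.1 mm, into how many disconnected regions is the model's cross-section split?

At z = 11.1 mm: the cube is not intersected at this z (z outside [0, 11]); the 19.5×13 cube at (7.5, 9) contributes its full rectangle; the r=10.5 cylinder at (3, 5.5) contributes a regular 12-gon of circumradius 10.5; the cube at (-0.5, 7) (footprint 5.5×26.5) is included at this height; Taking the union: the regions partially overlap (shared area 66.11 mm²), so overlapping operands fuse into one piece — 1 connected region. The result has 1 disconnected region.

1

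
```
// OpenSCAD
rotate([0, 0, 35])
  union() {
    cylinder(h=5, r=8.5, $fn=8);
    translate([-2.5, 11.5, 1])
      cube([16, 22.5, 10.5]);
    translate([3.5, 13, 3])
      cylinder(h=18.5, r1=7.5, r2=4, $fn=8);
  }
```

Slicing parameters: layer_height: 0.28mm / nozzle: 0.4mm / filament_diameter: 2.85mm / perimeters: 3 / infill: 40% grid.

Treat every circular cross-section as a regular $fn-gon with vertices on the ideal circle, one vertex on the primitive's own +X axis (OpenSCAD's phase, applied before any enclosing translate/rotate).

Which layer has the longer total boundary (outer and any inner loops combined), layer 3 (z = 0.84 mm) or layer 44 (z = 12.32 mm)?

layer 3 (z = 0.84 mm)

Layer 3 (z = 0.84): the r=8.5 cylinder gives a regular 8-gon of circumradius 8.5 (constant along its height) (perimeter = 2·8·8.500·sin(180°/8) = 52.04 mm); the cube at (-2.5, 11.5) is absent (z outside [1, 11.5]); the cone at (3.5, 13) does not reach this height (z outside [3, 21.5]); Merging all regions: only the r=8.5 cylinder is present, so the union is just that shape — boundary = 52.04 mm; (rotated 35° about Z; rotation is an isometry so areas/perimeters/island counts are preserved). So its perimeter = 52.04 mm. Layer 44 (z = 12.32): the cylinder is not intersected at this z (z outside [0, 5]); the cube at (-2.5, 11.5) does not reach this height (z outside [1, 11.5]); the cone at (3.5, 13) contributes a regular 8-gon of circumradius 5.737 (interpolated between r1=7.5 and r2=4 at t=0.504) (perimeter = 2·8·5.737·sin(180°/8) = 35.13 mm); Taking the union: only the cone at (3.5, 13) is present, so the union is just that shape — boundary = 35.13 mm; (rotated 35° about Z; rotation is an isometry so areas/perimeters/island counts are preserved). So its perimeter = 35.13 mm. Layer 3 is larger (52.04 vs 35.13 mm).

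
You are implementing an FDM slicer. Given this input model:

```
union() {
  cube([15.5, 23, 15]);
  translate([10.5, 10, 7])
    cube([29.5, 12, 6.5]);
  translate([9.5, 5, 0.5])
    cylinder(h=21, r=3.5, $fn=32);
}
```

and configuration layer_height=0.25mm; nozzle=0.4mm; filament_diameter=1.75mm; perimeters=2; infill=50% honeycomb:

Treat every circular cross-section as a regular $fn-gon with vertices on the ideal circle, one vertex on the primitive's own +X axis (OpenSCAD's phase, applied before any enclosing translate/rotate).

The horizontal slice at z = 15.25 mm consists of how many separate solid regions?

1

At z = 15.25 mm: the cube is not intersected at this z (z outside [0, 15]); the cube at (10.5, 10) is not intersected at this z (z outside [7, 13.5]); the cylinder at (9.5, 5): section is a regular 32-gon, circumradius r=3.5; Merging all regions: only the r=3.5 cylinder at (9.5, 5) is present, so the union is just that shape — 1 connected region. The result has 1 disconnected region.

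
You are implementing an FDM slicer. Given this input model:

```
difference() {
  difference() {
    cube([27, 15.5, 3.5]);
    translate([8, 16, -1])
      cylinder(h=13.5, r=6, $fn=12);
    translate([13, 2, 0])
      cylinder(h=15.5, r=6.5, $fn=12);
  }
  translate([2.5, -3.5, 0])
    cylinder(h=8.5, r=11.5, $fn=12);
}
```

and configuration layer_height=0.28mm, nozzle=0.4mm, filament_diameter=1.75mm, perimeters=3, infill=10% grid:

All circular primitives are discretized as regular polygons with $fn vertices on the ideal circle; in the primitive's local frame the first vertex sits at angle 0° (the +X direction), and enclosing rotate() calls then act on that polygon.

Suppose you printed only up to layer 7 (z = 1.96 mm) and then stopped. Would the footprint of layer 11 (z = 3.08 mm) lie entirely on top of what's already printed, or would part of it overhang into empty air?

Compare the two slices. At z = 1.96: the 27×15.5 cube contributes its full rectangle (area 418.50 mm²); the r=6 cylinder at (8, 16) contributes a regular 12-gon of circumradius 6 (area = (12/2)·6.000²·sin(360°/12) = 108.00 mm²); the cylinder at (13, 2): section is a regular 12-gon, circumradius r=6.5 (area = (12/2)·6.500²·sin(360°/12) = 126.75 mm²); Subtracting the remaining from the first: starting from the 27×15.5 cube (418.50 mm²), the r=6 cylinder at (8, 16) partially overlaps it — only the 48.07 mm² overlap (of its 108.00 mm²) is removed, clipping the outline; the r=6.5 cylinder at (13, 2) partially overlaps it — only the 88.30 mm² overlap (of its 126.75 mm²) is removed, clipping the outline — area = 282.13 mm²; the r=11.5 cylinder at (2.5, -3.5) gives a regular 12-gon of circumradius 11.5 (constant along its height) (area = (12/2)·11.500²·sin(360°/12) = 396.75 mm²); Subtracting the remaining from the first: starting from that combined region (282.13 mm²), the r=11.5 cylinder at (2.5, -3.5) partially overlaps it — only the 53.14 mm² overlap (of its 396.75 mm²) is removed, clipping the outline — area = 228.99 mm². At z = 3.08: the cube (footprint 27×15.5) is included at this height (area 418.50 mm²); the r=6 cylinder at (8, 16) gives a regular 12-gon of circumradius 6 (constant along its height) (area = (12/2)·6.000²·sin(360°/12) = 108.00 mm²); the r=6.5 cylinder at (13, 2) gives a regular 12-gon of circumradius 6.5 (constant along its height) (area = (12/2)·6.500²·sin(360°/12) = 126.75 mm²); After the difference (first − rest): starting from the 27×15.5 cube (418.50 mm²), the r=6 cylinder at (8, 16) partially overlaps it — only the 48.07 mm² overlap (of its 108.00 mm²) is removed, clipping the outline; the r=6.5 cylinder at (13, 2) partially overlaps it — only the 88.30 mm² overlap (of its 126.75 mm²) is removed, clipping the outline — area = 282.13 mm²; the cylinder at (2.5, -3.5): section is a regular 12-gon, circumradius r=11.5 (area = (12/2)·11.500²·sin(360°/12) = 396.75 mm²); After the difference (first − rest): starting from the result so far (282.13 mm²), the r=11.5 cylinder at (2.5, -3.5) partially overlaps it — only the 53.14 mm² overlap (of its 396.75 mm²) is removed, clipping the outline — area = 228.99 mm². Checking containment: the cross-section at z = 3.08 is a subset of the cross-section at z = 1.96.

entirely on top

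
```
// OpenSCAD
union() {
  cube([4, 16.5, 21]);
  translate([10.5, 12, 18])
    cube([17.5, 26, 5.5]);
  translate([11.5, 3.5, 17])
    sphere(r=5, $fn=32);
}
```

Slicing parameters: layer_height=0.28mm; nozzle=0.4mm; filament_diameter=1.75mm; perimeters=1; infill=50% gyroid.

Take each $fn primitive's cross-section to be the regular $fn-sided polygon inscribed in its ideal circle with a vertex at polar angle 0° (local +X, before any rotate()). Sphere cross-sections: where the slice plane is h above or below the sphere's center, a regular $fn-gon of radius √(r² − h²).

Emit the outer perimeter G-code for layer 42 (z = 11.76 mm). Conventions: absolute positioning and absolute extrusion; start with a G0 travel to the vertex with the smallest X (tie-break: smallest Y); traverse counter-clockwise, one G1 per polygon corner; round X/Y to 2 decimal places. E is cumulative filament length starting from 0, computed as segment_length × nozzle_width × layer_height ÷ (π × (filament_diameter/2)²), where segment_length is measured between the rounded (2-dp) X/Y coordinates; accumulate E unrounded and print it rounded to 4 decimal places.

G0 X0.00 Y0.00 Z11.76
G1 X4.00 Y0.00 E0.1863
G1 X4.00 Y16.50 E0.9546
G1 X0.00 Y16.50 E1.1408
G1 X0.00 Y0.00 E1.9091

At z = 11.76 mm: the 4×16.5 cube contributes its full rectangle; the cube at (10.5, 12) is not intersected at this z (z outside [18, 23.5]); the sphere at (11.5, 3.5) does not reach this height (|z−center|=5.240 > r=5); Combining (union): only the 4×16.5 cube is present, so the union is just that shape — 1 connected region. The outline is a single polygon with 4 vertices. Extrusion per mm of travel: 0.4 × 0.28 / (π × 0.875²) = 0.046564. Accumulating E over each segment gives final E = 1.9091.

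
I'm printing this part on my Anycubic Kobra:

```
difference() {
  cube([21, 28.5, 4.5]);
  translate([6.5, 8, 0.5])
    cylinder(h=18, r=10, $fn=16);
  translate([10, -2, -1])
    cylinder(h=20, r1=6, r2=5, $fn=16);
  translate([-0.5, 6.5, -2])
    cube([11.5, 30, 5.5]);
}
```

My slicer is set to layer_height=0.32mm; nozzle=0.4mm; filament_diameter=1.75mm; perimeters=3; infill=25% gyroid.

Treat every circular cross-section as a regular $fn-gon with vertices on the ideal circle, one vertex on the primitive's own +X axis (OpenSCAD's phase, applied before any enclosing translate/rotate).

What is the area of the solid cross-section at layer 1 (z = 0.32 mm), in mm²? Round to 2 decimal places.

At z = 0.32 mm: the cube is present — its section is the full 21×28.5 rectangle (area 598.50 mm²); the cylinder at (6.5, 8) is absent (z outside [0.5, 18.5]); the cone at (10, -2) contributes a regular 16-gon of circumradius 5.934 (interpolated between r1=6 and r2=5 at t=0.066) (area = (16/2)·5.934²·sin(360°/16) = 107.80 mm²); the 11.5×30 cube at (-0.5, 6.5) contributes its full rectangle (area 345.00 mm²); After the difference (first − rest): starting from the 21×28.5 cube (598.50 mm²), the cone at (10, -2) partially overlaps it — only the 30.96 mm² overlap (of its 107.80 mm²) is removed, clipping the outline; the 11.5×30 cube at (-0.5, 6.5) partially overlaps it — only the 242.00 mm² overlap (of its 345.00 mm²) is removed, clipping the outline — area = 325.54 mm². Overall, the cross-section is a single solid region. Net area = 325.54 mm².

325.54 mm²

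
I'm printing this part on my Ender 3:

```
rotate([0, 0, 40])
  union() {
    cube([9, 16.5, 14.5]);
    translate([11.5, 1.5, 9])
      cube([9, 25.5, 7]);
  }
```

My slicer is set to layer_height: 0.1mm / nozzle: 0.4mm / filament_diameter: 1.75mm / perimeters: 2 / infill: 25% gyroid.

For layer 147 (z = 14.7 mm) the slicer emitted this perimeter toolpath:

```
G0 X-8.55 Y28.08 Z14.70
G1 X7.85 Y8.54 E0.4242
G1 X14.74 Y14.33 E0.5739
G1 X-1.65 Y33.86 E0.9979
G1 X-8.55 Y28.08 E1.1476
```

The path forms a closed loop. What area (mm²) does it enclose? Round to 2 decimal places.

229.54 mm²

Apply the shoelace formula to the sequence of (X, Y) vertices; enclosed area = 229.54 mm².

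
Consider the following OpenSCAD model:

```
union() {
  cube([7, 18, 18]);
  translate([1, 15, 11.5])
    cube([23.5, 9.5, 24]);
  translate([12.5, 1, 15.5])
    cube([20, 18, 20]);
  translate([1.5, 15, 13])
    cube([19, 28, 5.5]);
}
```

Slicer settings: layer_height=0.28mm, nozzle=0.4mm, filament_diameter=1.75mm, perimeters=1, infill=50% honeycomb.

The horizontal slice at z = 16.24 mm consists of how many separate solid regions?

At z = 16.24 mm: the cube (footprint 7×18) is included at this height; the 23.5×9.5 cube at (1, 15) contributes its full rectangle; the cube at (12.5, 1) (footprint 20×18) is included at this height; the 19×28 cube at (1.5, 15) contributes its full rectangle; Combining (union): the regions partially overlap (shared area 246.50 mm²), so overlapping operands fuse into one piece — 1 connected region. The result has 1 disconnected region.

1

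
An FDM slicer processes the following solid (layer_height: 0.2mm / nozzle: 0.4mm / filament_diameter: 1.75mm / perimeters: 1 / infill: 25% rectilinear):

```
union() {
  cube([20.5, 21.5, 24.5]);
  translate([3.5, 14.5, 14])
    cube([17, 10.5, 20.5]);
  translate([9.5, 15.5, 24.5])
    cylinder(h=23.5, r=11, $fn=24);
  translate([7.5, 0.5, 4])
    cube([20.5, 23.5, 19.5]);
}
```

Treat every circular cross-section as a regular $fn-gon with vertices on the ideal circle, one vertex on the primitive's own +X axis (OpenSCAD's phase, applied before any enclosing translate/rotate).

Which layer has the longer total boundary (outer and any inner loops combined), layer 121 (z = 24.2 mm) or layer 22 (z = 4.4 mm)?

Layer 121 (z = 24.2): the 20.5×21.5 cube contributes its full rectangle (perimeter 84.00 mm); the cube at (3.5, 14.5) is present — its section is the full 17×10.5 rectangle (perimeter 55.00 mm); the cylinder at (9.5, 15.5) does not reach this height (z outside [24.5, 48]); the cube at (7.5, 0.5) is not intersected at this z (z outside [4, 23.5]); Taking the union: the regions partially overlap (shared area 119.00 mm²), so the edge portions inside another operand are dropped and the merged outline is re-measured after clipping — boundary = 91.00 mm. So its perimeter = 91.00 mm. Layer 22 (z = 4.4): the 20.5×21.5 cube contributes its full rectangle (perimeter 84.00 mm); the cube at (3.5, 14.5) is absent (z outside [14, 34.5]); the cylinder at (9.5, 15.5) is absent (z outside [24.5, 48]); the cube at (7.5, 0.5) is present — its section is the full 20.5×23.5 rectangle (perimeter 88.00 mm); Taking the union: the regions partially overlap (shared area 273.00 mm²), so the edge portions inside another operand are dropped and the merged outline is re-measured after clipping — boundary = 104.00 mm. So its perimeter = 104.00 mm. Layer 22 is larger (104.00 vs 91.00 mm).

layer 22 (z = 4.4 mm)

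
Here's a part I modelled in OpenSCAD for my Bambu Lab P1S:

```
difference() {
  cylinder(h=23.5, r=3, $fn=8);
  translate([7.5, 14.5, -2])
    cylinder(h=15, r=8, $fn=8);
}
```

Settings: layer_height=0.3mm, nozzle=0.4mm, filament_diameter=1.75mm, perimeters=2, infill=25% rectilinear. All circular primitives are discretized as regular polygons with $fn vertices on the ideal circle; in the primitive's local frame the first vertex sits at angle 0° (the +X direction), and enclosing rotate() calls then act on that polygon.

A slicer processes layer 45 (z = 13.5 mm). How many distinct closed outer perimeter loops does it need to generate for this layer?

1

At z = 13.5 mm: the r=3 cylinder gives a regular 8-gon of circumradius 3 (constant along its height); the cylinder at (7.5, 14.5) is not intersected at this z (z outside [-2, 13]); Subtracting the remaining from the first: none of the subtracted shapes is present at this height, so the r=3 cylinder is unchanged — 1 connected region. The result has 1 disconnected region.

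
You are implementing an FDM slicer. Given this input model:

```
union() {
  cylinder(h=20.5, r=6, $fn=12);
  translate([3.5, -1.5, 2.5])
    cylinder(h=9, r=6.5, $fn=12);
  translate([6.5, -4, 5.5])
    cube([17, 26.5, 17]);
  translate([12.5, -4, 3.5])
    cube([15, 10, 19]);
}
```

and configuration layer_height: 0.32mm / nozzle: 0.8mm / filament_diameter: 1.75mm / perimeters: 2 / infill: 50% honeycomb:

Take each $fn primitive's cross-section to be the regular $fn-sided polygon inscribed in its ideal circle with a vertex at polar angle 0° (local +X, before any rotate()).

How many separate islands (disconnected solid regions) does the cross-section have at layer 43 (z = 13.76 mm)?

2

At z = 13.76 mm: the cylinder: section is a regular 12-gon, circumradius r=6; the cylinder at (3.5, -1.5) is not intersected at this z (z outside [2.5, 11.5]); the cube at (6.5, -4) is present — its section is the full 17×26.5 rectangle; the cube at (12.5, -4) is present — its section is the full 15×10 rectangle; Taking the union: the regions partially overlap (shared area 110.00 mm²), so overlapping operands fuse into one piece — 2 connected regions. Overall, the cross-section has 2 separate islands. Island count = 2.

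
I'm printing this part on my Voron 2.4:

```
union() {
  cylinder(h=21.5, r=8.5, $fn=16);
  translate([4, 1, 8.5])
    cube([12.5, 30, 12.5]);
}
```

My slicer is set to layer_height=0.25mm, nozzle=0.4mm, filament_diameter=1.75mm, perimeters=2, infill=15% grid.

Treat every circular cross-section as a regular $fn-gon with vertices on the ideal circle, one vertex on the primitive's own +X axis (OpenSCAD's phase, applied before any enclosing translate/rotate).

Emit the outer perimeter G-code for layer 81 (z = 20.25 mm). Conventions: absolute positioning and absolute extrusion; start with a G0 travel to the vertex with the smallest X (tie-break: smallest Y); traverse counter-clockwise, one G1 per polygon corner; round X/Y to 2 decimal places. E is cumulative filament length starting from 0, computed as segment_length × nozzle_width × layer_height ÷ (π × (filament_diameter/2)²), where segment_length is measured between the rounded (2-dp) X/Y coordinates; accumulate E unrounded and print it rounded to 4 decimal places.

At z = 20.25 mm: the r=8.5 cylinder contributes a regular 16-gon of circumradius 8.5; the cube at (4, 1) is present — its section is the full 12.5×30 rectangle; Merging all regions: the regions partially overlap (shared area 18.62 mm²), so overlapping operands fuse into one piece — 1 connected region. The outline is a single polygon with 19 vertices. Extrusion per mm of travel: 0.4 × 0.25 / (π × 0.875²) = 0.041575. Accumulating E over each segment gives final E = 4.9630.

G0 X-8.50 Y0.00 Z20.25
G1 X-7.85 Y-3.25 E0.1378
G1 X-6.01 Y-6.01 E0.2757
G1 X-3.25 Y-7.85 E0.4136
G1 X0.00 Y-8.50 E0.5514
G1 X3.25 Y-7.85 E0.6892
G1 X6.01 Y-6.01 E0.8271
G1 X7.85 Y-3.25 E0.9650
G1 X8.50 Y0.00 E1.1028
G1 X8.30 Y1.00 E1.1452
G1 X16.50 Y1.00 E1.4861
G1 X16.50 Y31.00 E2.7334
G1 X4.00 Y31.00 E3.2531
G1 X4.00 Y7.35 E4.2363
G1 X3.25 Y7.85 E4.2738
G1 X0.00 Y8.50 E4.4116
G1 X-3.25 Y7.85 E4.5494
G1 X-6.01 Y6.01 E4.6873
G1 X-7.85 Y3.25 E4.8252
G1 X-8.50 Y0.00 E4.9630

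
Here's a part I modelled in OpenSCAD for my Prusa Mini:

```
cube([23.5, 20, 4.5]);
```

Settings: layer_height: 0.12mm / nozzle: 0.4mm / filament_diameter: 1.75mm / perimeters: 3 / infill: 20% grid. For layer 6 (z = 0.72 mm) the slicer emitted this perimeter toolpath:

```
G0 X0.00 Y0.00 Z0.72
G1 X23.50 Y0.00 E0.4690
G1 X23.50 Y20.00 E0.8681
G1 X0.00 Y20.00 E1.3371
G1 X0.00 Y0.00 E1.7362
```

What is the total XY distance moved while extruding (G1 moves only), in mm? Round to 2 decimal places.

87.00 mm

Sum the Euclidean lengths of each G1 segment: total = 87.00 mm.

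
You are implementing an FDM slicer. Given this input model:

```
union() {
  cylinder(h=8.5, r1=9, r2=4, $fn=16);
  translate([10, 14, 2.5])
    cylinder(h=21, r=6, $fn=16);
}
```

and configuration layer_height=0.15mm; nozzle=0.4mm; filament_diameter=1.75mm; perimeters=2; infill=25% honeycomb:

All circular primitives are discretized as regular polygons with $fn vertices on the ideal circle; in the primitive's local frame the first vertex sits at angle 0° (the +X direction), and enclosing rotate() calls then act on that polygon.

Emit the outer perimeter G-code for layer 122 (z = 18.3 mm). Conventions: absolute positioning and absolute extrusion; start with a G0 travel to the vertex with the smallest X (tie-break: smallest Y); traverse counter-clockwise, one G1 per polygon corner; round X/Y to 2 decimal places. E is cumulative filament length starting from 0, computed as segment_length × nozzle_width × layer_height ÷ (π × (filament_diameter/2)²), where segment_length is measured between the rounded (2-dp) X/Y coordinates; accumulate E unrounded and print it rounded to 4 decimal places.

At z = 18.3 mm: the cone is absent (z outside [0, 8.5]); the cylinder at (10, 14): section is a regular 16-gon, circumradius r=6; Taking the union: only the r=6 cylinder at (10, 14) is present, so the union is just that shape — 1 connected region. The outline is a single polygon with 16 vertices. Extrusion per mm of travel: 0.4 × 0.15 / (π × 0.875²) = 0.024945. Accumulating E over each segment gives final E = 0.9341.

G0 X4.00 Y14.00 Z18.30
G1 X4.46 Y11.70 E0.0585
G1 X5.76 Y9.76 E0.1168
G1 X7.70 Y8.46 E0.1750
G1 X10.00 Y8.00 E0.2335
G1 X12.30 Y8.46 E0.2920
G1 X14.24 Y9.76 E0.3503
G1 X15.54 Y11.70 E0.4085
G1 X16.00 Y14.00 E0.4671
G1 X15.54 Y16.30 E0.5256
G1 X14.24 Y18.24 E0.5838
G1 X12.30 Y19.54 E0.6421
G1 X10.00 Y20.00 E0.7006
G1 X7.70 Y19.54 E0.7591
G1 X5.76 Y18.24 E0.8173
G1 X4.46 Y16.30 E0.8756
G1 X4.00 Y14.00 E0.9341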